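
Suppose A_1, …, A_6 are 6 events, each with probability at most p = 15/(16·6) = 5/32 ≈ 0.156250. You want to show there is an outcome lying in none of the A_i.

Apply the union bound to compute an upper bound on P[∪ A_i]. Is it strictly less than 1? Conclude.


Union bound: P[∪_{i=1}^{6} A_i] ≤ Σ_i P[A_i] ≤ 6·p = 6·(5/32) = 15/16.
Numerically: 15/16 ≈ 0.937500.
Is 15/16 < 1? YES.
Since P[∪ A_i] ≤ 15/16 < 1, the complement has P[∩ A_i^c] ≥ 1 − 15/16 = 1/16 > 0, so some outcome avoids every A_i.

6·p = 15/16 ≈ 0.937500; existence CERTIFIED by the union bound.


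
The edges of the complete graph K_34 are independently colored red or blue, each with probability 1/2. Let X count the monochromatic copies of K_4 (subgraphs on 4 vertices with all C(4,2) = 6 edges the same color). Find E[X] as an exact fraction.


Let X = Σ_S X_S over the C(34, 4) = 46376 subsets S of size 4, where X_S = 1 if the K_4 on S is monochromatic.
For a fixed S, the K_4 on S has C(4, 2) = 6 edges. P[all 6 edges red] = (1/2)^6, and likewise for blue, so P[monochromatic] = 2·(1/2)^6 = 2^{1 − 6} = 1/32.
By linearity: E[X] = C(34, 4) · 2^{1 − 6} = 46376 · 1/32 = 5797/4.
Numerically: E[X] ≈ 1449.25000.

E[X] = C(34,4)·2^(1−C(4,2)) = 5797/4 ≈ 1449.25000.


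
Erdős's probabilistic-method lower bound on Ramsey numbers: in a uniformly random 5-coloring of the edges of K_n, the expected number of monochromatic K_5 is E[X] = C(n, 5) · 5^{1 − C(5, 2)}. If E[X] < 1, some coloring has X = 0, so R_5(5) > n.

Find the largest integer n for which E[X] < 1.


We need C(n, 5) · 5^{1 − 10} < 1, i.e. C(n, 5) < 5^{10 − 1} = 1953125.
Check values of n near the boundary:
  n = 46: C(46, 5) = 1370754; 1370754 < 1953125? YES
  n = 47: C(47, 5) = 1533939; 1533939 < 1953125? YES
  n = 48: C(48, 5) = 1712304; 1712304 < 1953125? YES
  n = 49: C(49, 5) = 1906884; 1906884 < 1953125? YES
  n = 50: C(50, 5) = 2118760; 2118760 < 1953125? NO
  n = 51: C(51, 5) = 2349060; 2349060 < 1953125? NO
  n = 52: C(52, 5) = 2598960; 2598960 < 1953125? NO
The largest n with C(n, 5) < 1953125 is n = 49 (where E[X] = 1906884/1953125 ≈ 0.97632). Hence R_5(5) > 49, i.e. R_5(5) ≥ 50.

Largest n = 49; hence R_5(5) > 49.


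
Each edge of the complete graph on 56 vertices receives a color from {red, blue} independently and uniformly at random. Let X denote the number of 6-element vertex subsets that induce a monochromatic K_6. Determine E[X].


Let X = Σ_S X_S over the C(56, 6) = 32468436 subsets S of size 6, where X_S = 1 if the K_6 on S is monochromatic.
For a fixed S, the K_6 on S has C(6, 2) = 15 edges. P[all 15 edges red] = (1/2)^15, and likewise for blue, so P[monochromatic] = 2·(1/2)^15 = 2^{1 − 15} = 1/16384.
By linearity of expectation: E[X] = C(56, 6) · 2^{1 − 15} = 32468436 · 1/16384 = 8117109/4096.
Numerically: E[X] ≈ 1981.71606.

E[X] = C(56,6)·2^(1−C(6,2)) = 8117109/4096 ≈ 1981.71606.


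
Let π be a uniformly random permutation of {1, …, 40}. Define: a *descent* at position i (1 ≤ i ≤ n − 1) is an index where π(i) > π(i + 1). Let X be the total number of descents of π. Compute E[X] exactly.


Write X = Σ X_I over i = 1, …, 39, with X_I the indicator of one descent.
There are 39 indicators.
For each fixed i, the pair (π(i), π(i+1)) is a uniformly random ordered pair of distinct values from {1, …, 40}; by symmetry P[π(i) > π(i+1)] = 1/2.
By linearity: E[X] = 39 · (1/2) = (40 − 1) · (1/2) = 39/2 ≈ 19.5000.

E[X] = 39/2 = 19.5000.


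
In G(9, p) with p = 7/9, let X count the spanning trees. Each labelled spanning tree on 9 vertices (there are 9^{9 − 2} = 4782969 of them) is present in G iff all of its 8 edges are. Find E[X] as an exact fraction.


K_9 has 9^{9 − 2} = 4782969 labelled spanning trees.
For each such spanning tree H, let X_H = 1 if all 8 edges of H are present in G. Then P[X_H = 1] = p^{8} = (7/9)^{8} = 5764801/43046721.
Summing the indicators: E[X] = Σ_H E[X_H] = 4782969 · p^{8} = 4782969 · 5764801/43046721 = 5764801/9.
Numerically: E[X] ≈ 640533.

E[X] = 4782969 · (7/9)^{8} = 5764801/9 ≈ 640533.


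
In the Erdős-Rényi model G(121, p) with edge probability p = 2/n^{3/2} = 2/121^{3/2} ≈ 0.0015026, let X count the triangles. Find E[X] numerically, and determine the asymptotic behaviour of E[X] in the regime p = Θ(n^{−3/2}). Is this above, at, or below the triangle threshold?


Number of potential triangles: C(121, 3) = 287980.
Each occurs with probability p³ ≈ (0.0015026)³ ≈ 3.3927809e-09.
By linearity: E[X] = C(121, 3)·p³ ≈ 287980 · 3.3927809e-09 ≈ 0.00098.
Since α = 3/2 > 1, p = c/n^{3/2} = o(1/n) is below the triangle threshold p ~ 1/n. Asymptotically E[X] ~ (c³/6)·n^{3(1−α)} = (2³/6)·n^{-1.5} → 0, so by Markov's inequality G has no triangles w.h.p.

E[X] ≈ 0.00098; in regime p = Θ(1/n^{3/2}) E[X] tends to 0 (below the triangle threshold p ~ 1/n).


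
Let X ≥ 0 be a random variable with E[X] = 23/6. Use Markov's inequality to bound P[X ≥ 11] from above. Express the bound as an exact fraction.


μ = E[X] = 23/6, a = 11.
Markov: P[X ≥ 11] ≤ μ/a = (23/6)/11 = 23/66.
Numerically: ≈ 0.348.
(Since a = 11 > μ = 3.833, the bound 23/66 is < 1 and informative.)

P[X ≥ 11] ≤ 23/66 ≈ 0.348.


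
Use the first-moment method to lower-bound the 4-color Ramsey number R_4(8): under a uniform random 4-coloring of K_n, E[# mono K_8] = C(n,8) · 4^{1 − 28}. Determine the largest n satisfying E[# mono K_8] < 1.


We need C(n, 8) · 4^{1 − 28} < 1, i.e. C(n, 8) < 4^{28 − 1} = 18014398509481984.
Check values of n near the boundary:
  n = 404: C(404, 8) = 16415071523485570; 16415071523485570 < 18014398509481984? YES
  n = 405: C(405, 8) = 16745853821188050; 16745853821188050 < 18014398509481984? YES
  n = 406: C(406, 8) = 17082453897995850; 17082453897995850 < 18014398509481984? YES
  n = 407: C(407, 8) = 17424959239309050; 17424959239309050 < 18014398509481984? YES
  n = 408: C(408, 8) = 17773458424095231; 17773458424095231 < 18014398509481984? YES
  n = 409: C(409, 8) = 18128041135797879; 18128041135797879 < 18014398509481984? NO
The largest n with C(n, 8) < 18014398509481984 is n = 408 (where E[X] = 17773458424095231/18014398509481984 ≈ 0.98663). Hence R_4(8) > 408, i.e. R_4(8) ≥ 409.

Largest n = 408; hence R_4(8) > 408.


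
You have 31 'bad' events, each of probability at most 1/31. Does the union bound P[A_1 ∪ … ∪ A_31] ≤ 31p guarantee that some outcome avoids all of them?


Union bound: P[∪_{i=1}^{31} A_i] ≤ Σ_i P[A_i] ≤ 31·p = 31·(1/31) = 1.
Numerically: 1 ≈ 1.000000.
Is 1 < 1? NO.
Since the bound 1 is ≥ 1, the union bound is uninformative here; it does NOT by itself certify existence.

31·p = 1 ≈ 1.000000; existence NOT certified by the union bound.


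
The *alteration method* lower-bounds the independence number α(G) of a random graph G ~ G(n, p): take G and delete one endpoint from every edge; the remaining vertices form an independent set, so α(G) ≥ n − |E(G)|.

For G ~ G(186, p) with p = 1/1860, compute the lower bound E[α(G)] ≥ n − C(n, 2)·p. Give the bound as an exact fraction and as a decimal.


E[|E(G)|] = C(186, 2)·p = 17205 · (1/1860) = 37/4.
E[α(G)] ≥ n − E[|E(G)|] = 186 − 37/4 = 707/4.
Numerically: ≈ 176.75000.
(This is only a lower bound; the true E[α(G)] may be larger.)

E[α(G)] ≥ 707/4 ≈ 176.75000.


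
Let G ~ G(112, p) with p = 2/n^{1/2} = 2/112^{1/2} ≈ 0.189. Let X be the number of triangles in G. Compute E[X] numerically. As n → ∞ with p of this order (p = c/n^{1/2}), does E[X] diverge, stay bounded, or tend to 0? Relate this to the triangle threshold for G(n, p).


Number of potential triangles: C(112, 3) = 227920.
Each occurs with probability p³ ≈ (0.189)³ ≈ 6.749366e-03.
By linearity: E[X] = C(112, 3)·p³ ≈ 227920 · 6.749366e-03 ≈ 1538.3154.
Since α = 1/2 < 1, p = c/n^{1/2} ≫ 1/n is above the triangle threshold p ~ 1/n. Asymptotically E[X] ~ (c³/6)·n^{3(1−α)} = (2³/6)·n^{1.5} → ∞; triangles are abundant w.h.p.

E[X] ≈ 1538.3154; in regime p = Θ(1/n^{1/2}) E[X] diverges (above the triangle threshold p ~ 1/n).


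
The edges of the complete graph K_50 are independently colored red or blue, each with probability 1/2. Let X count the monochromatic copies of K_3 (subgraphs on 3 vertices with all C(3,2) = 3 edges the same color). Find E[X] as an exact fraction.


Let X = Σ_S X_S over the C(50, 3) = 19600 subsets S of size 3, where X_S = 1 if the K_3 on S is monochromatic.
For a fixed S, the K_3 on S has C(3, 2) = 3 edges. P[all 3 edges red] = (1/2)^3, and likewise for blue, so P[monochromatic] = 2·(1/2)^3 = 2^{1 − 3} = 1/4.
By linearity: E[X] = C(50, 3) · 2^{1 − 3} = 19600 · 1/4 = 4900.
Numerically: E[X] ≈ 4900.000.

E[X] = C(50,3)·2^(1−C(3,2)) = 4900 ≈ 4900.000.


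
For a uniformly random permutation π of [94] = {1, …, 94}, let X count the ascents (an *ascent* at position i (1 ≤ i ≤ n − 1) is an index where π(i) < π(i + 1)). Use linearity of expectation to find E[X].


Write X = Σ X_I over i = 1, …, 93, with X_I the indicator of one ascent.
There are 93 indicators.
For each fixed i, the pair (π(i), π(i+1)) is a uniformly random ordered pair of distinct values from {1, …, 94}; by symmetry P[π(i) < π(i+1)] = 1/2.
By linearity: E[X] = 93 · (1/2) = (94 − 1) · (1/2) = 93/2 ≈ 46.500000.

E[X] = 93/2 = 46.500000.


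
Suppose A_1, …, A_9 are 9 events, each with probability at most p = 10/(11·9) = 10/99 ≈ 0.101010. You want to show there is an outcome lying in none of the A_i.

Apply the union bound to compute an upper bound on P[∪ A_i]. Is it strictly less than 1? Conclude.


Union bound: P[∪_{i=1}^{9} A_i] ≤ Σ_i P[A_i] ≤ 9·p = 9·(10/99) = 10/11.
Numerically: 10/11 ≈ 0.909091.
Is 10/11 < 1? YES.
Since P[∪ A_i] ≤ 10/11 < 1, the complement has P[∩ A_i^c] ≥ 1 − 10/11 = 1/11 > 0, so some outcome avoids every A_i.

9·p = 10/11 ≈ 0.909091; existence CERTIFIED by the union bound.


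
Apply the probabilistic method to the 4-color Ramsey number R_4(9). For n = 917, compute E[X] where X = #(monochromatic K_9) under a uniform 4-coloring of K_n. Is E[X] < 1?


E[X] = C(917, 9) · 4^{1 − 36} = 1214670081818390006810 · 4^{−35} = 1214670081818390006810/1180591620717411303424.
As a reduced fraction: E[X] = 607335040909195003405/590295810358705651712 ≈ 1.029.
Is E[X] < 1? NO.
Since E[X] ≥ 1, the first-moment bound is inconclusive at n = 917; it does NOT by itself certify R_4(9) > 917.

E[X] = 607335040909195003405/590295810358705651712 ≈ 1.029; E[X] ≥ 1; first-moment method inconclusive here.


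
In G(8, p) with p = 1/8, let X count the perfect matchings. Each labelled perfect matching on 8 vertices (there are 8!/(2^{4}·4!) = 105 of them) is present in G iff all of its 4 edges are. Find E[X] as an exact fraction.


K_8 has 8!/(2^{4}·4!) = 105 labelled perfect matchings.
For each such perfect matching H, let X_H = 1 if all 4 edges of H are present in G. Then P[X_H = 1] = p^{4} = (1/8)^{4} = 1/4096.
By linearity: E[X] = Σ_H E[X_H] = 105 · p^{4} = 105 · 1/4096 = 105/4096.
Numerically: E[X] ≈ 0.0256348.

E[X] = 105 · (1/8)^{4} = 105/4096 ≈ 0.0256348.


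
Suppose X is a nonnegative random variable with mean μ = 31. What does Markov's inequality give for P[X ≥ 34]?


μ = E[X] = 31, a = 34.
Markov: P[X ≥ 34] ≤ μ/a = (31)/34 = 31/34.
Numerically: ≈ 0.912.
(Since a = 34 > μ = 31.000, the bound 31/34 is < 1 and informative.)

P[X ≥ 34] ≤ 31/34 ≈ 0.912.


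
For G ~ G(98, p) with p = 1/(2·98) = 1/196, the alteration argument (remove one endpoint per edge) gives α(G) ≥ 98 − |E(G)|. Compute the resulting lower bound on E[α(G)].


E[|E(G)|] = C(98, 2)·p = 4753 · (1/196) = 97/4.
E[α(G)] ≥ n − E[|E(G)|] = 98 − 97/4 = 295/4.
Numerically: ≈ 73.75000.
(This is only a lower bound; the true E[α(G)] may be larger.)

E[α(G)] ≥ 295/4 ≈ 73.75000.


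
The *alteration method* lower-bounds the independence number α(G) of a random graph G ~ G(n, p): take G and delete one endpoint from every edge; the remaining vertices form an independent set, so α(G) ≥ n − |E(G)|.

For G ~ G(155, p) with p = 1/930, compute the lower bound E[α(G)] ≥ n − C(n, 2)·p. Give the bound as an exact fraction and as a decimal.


E[|E(G)|] = C(155, 2)·p = 11935 · (1/930) = 77/6.
E[α(G)] ≥ n − E[|E(G)|] = 155 − 77/6 = 853/6.
Numerically: ≈ 142.166667.
(This is only a lower bound; the true E[α(G)] may be larger.)

E[α(G)] ≥ 853/6 ≈ 142.166667.


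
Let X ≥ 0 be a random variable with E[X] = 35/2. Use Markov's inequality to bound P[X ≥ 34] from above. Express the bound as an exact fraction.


μ = E[X] = 35/2, a = 34.
Markov: P[X ≥ 34] ≤ μ/a = (35/2)/34 = 35/68.
Numerically: ≈ 0.515.
(Since a = 34 > μ = 17.500, the bound 35/68 is < 1 and informative.)

P[X ≥ 34] ≤ 35/68 ≈ 0.515.


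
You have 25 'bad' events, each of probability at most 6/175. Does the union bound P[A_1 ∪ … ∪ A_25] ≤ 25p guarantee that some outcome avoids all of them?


Union bound: P[∪_{i=1}^{25} A_i] ≤ Σ_i P[A_i] ≤ 25·p = 25·(6/175) = 6/7.
Numerically: 6/7 ≈ 0.857.
Is 6/7 < 1? YES.
Since P[∪ A_i] ≤ 6/7 < 1, the complement has P[∩ A_i^c] ≥ 1 − 6/7 = 1/7 > 0, so some outcome avoids every A_i.

25·p = 6/7 ≈ 0.857; existence CERTIFIED by the union bound.


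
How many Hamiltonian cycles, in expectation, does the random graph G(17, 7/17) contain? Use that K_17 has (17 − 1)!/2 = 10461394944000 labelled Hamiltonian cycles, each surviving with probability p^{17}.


K_17 has (17 − 1)!/2 = 10461394944000 labelled Hamiltonian cycles.
For each such Hamiltonian cycle H, let X_H = 1 if all 17 edges of H are present in G. Then P[X_H = 1] = p^{17} = (7/17)^{17} = 232630513987207/827240261886336764177.
By linearity of expectation: E[X] = Σ_H E[X_H] = 10461394944000 · p^{17} = 10461394944000 · 232630513987207/827240261886336764177 = 2433639682845888590481408000/827240261886336764177.
Numerically: E[X] ≈ 2.9419e+06.

E[X] = 10461394944000 · (7/17)^{17} = 2433639682845888590481408000/827240261886336764177 ≈ 2.9419e+06.


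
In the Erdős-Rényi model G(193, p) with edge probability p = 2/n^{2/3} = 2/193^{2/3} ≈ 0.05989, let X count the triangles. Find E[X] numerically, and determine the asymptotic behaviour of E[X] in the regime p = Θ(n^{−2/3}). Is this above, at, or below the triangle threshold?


Number of potential triangles: C(193, 3) = 1179616.
Each occurs with probability p³ ≈ (0.05989)³ ≈ 2.147709e-04.
By linearity: E[X] = C(193, 3)·p³ ≈ 1179616 · 2.147709e-04 ≈ 253.3472.
Since α = 2/3 < 1, p = c/n^{2/3} ≫ 1/n is above the triangle threshold p ~ 1/n. Asymptotically E[X] ~ (c³/6)·n^{3(1−α)} = (2³/6)·n^{1} → ∞; triangles are abundant w.h.p.

E[X] ≈ 253.3472; in regime p = Θ(1/n^{2/3}) E[X] diverges (above the triangle threshold p ~ 1/n).


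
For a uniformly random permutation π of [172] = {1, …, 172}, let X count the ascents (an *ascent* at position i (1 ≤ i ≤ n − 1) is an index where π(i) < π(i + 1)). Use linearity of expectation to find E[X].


Write X = Σ X_I over i = 1, …, 171, with X_I the indicator of one ascent.
There are 171 indicators.
For each fixed i, the pair (π(i), π(i+1)) is a uniformly random ordered pair of distinct values from {1, …, 172}; by symmetry P[π(i) < π(i+1)] = 1/2.
By linearity: E[X] = 171 · (1/2) = (172 − 1) · (1/2) = 171/2 ≈ 85.5000.

E[X] = 171/2 = 85.5000.


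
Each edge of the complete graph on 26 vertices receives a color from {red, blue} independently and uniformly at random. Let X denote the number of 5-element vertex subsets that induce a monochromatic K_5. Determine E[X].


Let X = Σ_S X_S over the C(26, 5) = 65780 subsets S of size 5, where X_S = 1 if the K_5 on S is monochromatic.
For a fixed S, the K_5 on S has C(5, 2) = 10 edges. P[all 10 edges red] = (1/2)^10, and likewise for blue, so P[monochromatic] = 2·(1/2)^10 = 2^{1 − 10} = 1/512.
Summing: E[X] = C(26, 5) · 2^{1 − 10} = 65780 · 1/512 = 16445/128.
Numerically: E[X] ≈ 128.476562.

E[X] = C(26,5)·2^(1−C(5,2)) = 16445/128 ≈ 128.476562.


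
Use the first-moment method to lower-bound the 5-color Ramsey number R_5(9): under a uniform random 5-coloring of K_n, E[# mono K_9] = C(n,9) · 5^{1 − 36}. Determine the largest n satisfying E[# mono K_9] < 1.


We need C(n, 9) · 5^{1 − 36} < 1, i.e. C(n, 9) < 5^{36 − 1} = 2910383045673370361328125.
Check values of n near the boundary:
  n = 2170: C(2170, 9) = 2891746779868845075610510; 2891746779868845075610510 < 2910383045673370361328125? YES
  n = 2171: C(2171, 9) = 2903784578674959601827205; 2903784578674959601827205 < 2910383045673370361328125? YES
  n = 2172: C(2172, 9) = 2915866900084148060642020; 2915866900084148060642020 < 2910383045673370361328125? NO
  n = 2173: C(2173, 9) = 2927993888115921319674265; 2927993888115921319674265 < 2910383045673370361328125? NO
The largest n with C(n, 9) < 2910383045673370361328125 is n = 2171 (where E[X] = 580756915734991920365441/582076609134674072265625 ≈ 0.998). Hence R_5(9) > 2171, i.e. R_5(9) ≥ 2172.

Largest n = 2171; hence R_5(9) > 2171.


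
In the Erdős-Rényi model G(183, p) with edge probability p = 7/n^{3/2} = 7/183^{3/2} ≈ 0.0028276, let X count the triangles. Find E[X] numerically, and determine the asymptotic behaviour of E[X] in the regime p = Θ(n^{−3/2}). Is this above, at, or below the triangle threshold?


Number of potential triangles: C(183, 3) = 1004731.
Each occurs with probability p³ ≈ (0.0028276)³ ≈ 2.2608108e-08.
By linearity: E[X] = C(183, 3)·p³ ≈ 1004731 · 2.2608108e-08 ≈ 0.02272.
Since α = 3/2 > 1, p = c/n^{3/2} = o(1/n) is below the triangle threshold p ~ 1/n. Asymptotically E[X] ~ (c³/6)·n^{3(1−α)} = (7³/6)·n^{-1.5} → 0, so by Markov's inequality G has no triangles w.h.p.

E[X] ≈ 0.02272; in regime p = Θ(1/n^{3/2}) E[X] tends to 0 (below the triangle threshold p ~ 1/n).


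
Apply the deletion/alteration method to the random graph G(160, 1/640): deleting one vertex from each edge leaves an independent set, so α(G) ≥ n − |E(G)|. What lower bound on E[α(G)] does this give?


E[|E(G)|] = C(160, 2)·p = 12720 · (1/640) = 159/8.
E[α(G)] ≥ n − E[|E(G)|] = 160 − 159/8 = 1121/8.
Numerically: ≈ 140.12500.
(This is only a lower bound; the true E[α(G)] may be larger.)

E[α(G)] ≥ 1121/8 ≈ 140.12500.


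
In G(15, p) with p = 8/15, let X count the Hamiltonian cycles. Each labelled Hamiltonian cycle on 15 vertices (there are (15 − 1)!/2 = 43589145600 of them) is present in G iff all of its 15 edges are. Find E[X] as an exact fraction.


K_15 has (15 − 1)!/2 = 43589145600 labelled Hamiltonian cycles.
For each such Hamiltonian cycle H, let X_H = 1 if all 15 edges of H are present in G. Then P[X_H = 1] = p^{15} = (8/15)^{15} = 35184372088832/437893890380859375.
Summing the indicators: E[X] = Σ_H E[X_H] = 43589145600 · p^{15} = 43589145600 · 35184372088832/437893890380859375 = 252453780711880523776/72081298828125.
Numerically: E[X] ≈ 3.50235e+06.

E[X] = 43589145600 · (8/15)^{15} = 252453780711880523776/72081298828125 ≈ 3.50235e+06.


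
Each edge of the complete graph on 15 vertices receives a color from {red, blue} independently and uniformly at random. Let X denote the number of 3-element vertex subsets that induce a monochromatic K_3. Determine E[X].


Let X = Σ_S X_S over the C(15, 3) = 455 subsets S of size 3, where X_S = 1 if the K_3 on S is monochromatic.
For a fixed S, the K_3 on S has C(3, 2) = 3 edges. P[all 3 edges red] = (1/2)^3, and likewise for blue, so P[monochromatic] = 2·(1/2)^3 = 2^{1 − 3} = 1/4.
By linearity of expectation: E[X] = C(15, 3) · 2^{1 − 3} = 455 · 1/4 = 455/4.
Numerically: E[X] ≈ 113.7500.

E[X] = C(15,3)·2^(1−C(3,2)) = 455/4 ≈ 113.7500.


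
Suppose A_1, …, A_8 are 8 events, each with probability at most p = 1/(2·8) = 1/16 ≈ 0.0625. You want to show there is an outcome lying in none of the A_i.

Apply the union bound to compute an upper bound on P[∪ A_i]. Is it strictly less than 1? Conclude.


Union bound: P[∪_{i=1}^{8} A_i] ≤ Σ_i P[A_i] ≤ 8·p = 8·(1/16) = 1/2.
Numerically: 1/2 ≈ 0.5000.
Is 1/2 < 1? YES.
Since P[∪ A_i] ≤ 1/2 < 1, the complement has P[∩ A_i^c] ≥ 1 − 1/2 = 1/2 > 0, so some outcome avoids every A_i.

8·p = 1/2 ≈ 0.5000; existence CERTIFIED by the union bound.


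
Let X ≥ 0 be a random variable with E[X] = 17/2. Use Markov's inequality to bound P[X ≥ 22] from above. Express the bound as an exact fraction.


μ = E[X] = 17/2, a = 22.
Markov: P[X ≥ 22] ≤ μ/a = (17/2)/22 = 17/44.
Numerically: ≈ 0.386.
(Since a = 22 > μ = 8.500, the bound 17/44 is < 1 and informative.)

P[X ≥ 22] ≤ 17/44 ≈ 0.386.


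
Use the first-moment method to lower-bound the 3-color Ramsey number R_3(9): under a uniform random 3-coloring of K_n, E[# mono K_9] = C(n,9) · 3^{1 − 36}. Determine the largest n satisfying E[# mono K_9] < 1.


We need C(n, 9) · 3^{1 − 36} < 1, i.e. C(n, 9) < 3^{36 − 1} = 50031545098999707.
Check values of n near the boundary:
  n = 298: C(298, 9) = 45207677551849890; 45207677551849890 < 50031545098999707? YES
  n = 299: C(299, 9) = 46610674441390059; 46610674441390059 < 50031545098999707? YES
  n = 300: C(300, 9) = 48052241692154700; 48052241692154700 < 50031545098999707? YES
  n = 301: C(301, 9) = 49533303936090975; 49533303936090975 < 50031545098999707? YES
  n = 302: C(302, 9) = 51054804739588650; 51054804739588650 < 50031545098999707? NO
  n = 303: C(303, 9) = 52617706925494425; 52617706925494425 < 50031545098999707? NO
The largest n with C(n, 9) < 50031545098999707 is n = 301 (where E[X] = 16511101312030325/16677181699666569 ≈ 0.990). Hence R_3(9) > 301, i.e. R_3(9) ≥ 302.

Largest n = 301; hence R_3(9) > 301.


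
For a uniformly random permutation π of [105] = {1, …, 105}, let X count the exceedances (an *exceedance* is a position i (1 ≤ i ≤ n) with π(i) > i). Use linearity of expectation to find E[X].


Write X = Σ_{i=1}^{105} X_i, where X_i = 1_{π(i) > i}.
For each fixed i, π(i) is uniform over {1, …, 105} (marginal of a uniform permutation), so P[π(i) > i] = (n − i)/n. Summing: Σ_{i=1}^{105} (n − i)/n = (0 + 1 + … + 104)/105 = 105(105 − 1)/(2·105) = (105 − 1)/2.
Hence E[X] = Σ_{i=1}^{105} (105 − i)/105 = 52 ≈ 52.000000.

E[X] = 52 = 52.000000.


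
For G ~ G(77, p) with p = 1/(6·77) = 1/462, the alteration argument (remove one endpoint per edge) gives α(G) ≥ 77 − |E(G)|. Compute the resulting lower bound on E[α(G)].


E[|E(G)|] = C(77, 2)·p = 2926 · (1/462) = 19/3.
E[α(G)] ≥ n − E[|E(G)|] = 77 − 19/3 = 212/3.
Numerically: ≈ 70.667.
(This is only a lower bound; the true E[α(G)] may be larger.)

E[α(G)] ≥ 212/3 ≈ 70.667.


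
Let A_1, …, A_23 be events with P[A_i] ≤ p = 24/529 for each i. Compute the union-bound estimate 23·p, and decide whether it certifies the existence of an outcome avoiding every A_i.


Union bound: P[∪_{i=1}^{23} A_i] ≤ Σ_i P[A_i] ≤ 23·p = 23·(24/529) = 24/23.
Numerically: 24/23 ≈ 1.043.
Is 24/23 < 1? NO.
Since the bound 24/23 is ≥ 1, the union bound is uninformative here; it does NOT by itself certify existence.

23·p = 24/23 ≈ 1.043; existence NOT certified by the union bound.


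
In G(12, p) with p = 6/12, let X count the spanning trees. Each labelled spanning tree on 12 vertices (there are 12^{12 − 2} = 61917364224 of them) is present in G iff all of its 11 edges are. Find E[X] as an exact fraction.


K_12 has 12^{12 − 2} = 61917364224 labelled spanning trees.
For each such spanning tree H, let X_H = 1 if all 11 edges of H are present in G. Then P[X_H = 1] = p^{11} = (1/2)^{11} = 1/2048.
By linearity: E[X] = Σ_H E[X_H] = 61917364224 · p^{11} = 61917364224 · 1/2048 = 30233088.
Numerically: E[X] ≈ 3.0233e+07.

E[X] = 61917364224 · (1/2)^{11} = 30233088 ≈ 3.0233e+07.


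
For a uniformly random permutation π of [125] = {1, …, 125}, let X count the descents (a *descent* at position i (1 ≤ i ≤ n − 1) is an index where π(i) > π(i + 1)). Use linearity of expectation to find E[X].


Write X = Σ X_I over i = 1, …, 124, with X_I the indicator of one descent.
There are 124 indicators.
For each fixed i, the pair (π(i), π(i+1)) is a uniformly random ordered pair of distinct values from {1, …, 125}; by symmetry P[π(i) > π(i+1)] = 1/2.
By linearity: E[X] = 124 · (1/2) = (125 − 1) · (1/2) = 62 ≈ 62.000.

E[X] = 62 = 62.000.


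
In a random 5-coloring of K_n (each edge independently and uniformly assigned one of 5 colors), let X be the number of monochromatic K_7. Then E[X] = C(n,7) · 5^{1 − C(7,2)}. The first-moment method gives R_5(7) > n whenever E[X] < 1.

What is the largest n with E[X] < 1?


We need C(n, 7) · 5^{1 − 21} < 1, i.e. C(n, 7) < 5^{21 − 1} = 95367431640625.
Check values of n near the boundary:
  n = 336: C(336, 7) = 90079147136880; 90079147136880 < 95367431640625? YES
  n = 337: C(337, 7) = 91989916924632; 91989916924632 < 95367431640625? YES
  n = 338: C(338, 7) = 93935323022736; 93935323022736 < 95367431640625? YES
  n = 339: C(339, 7) = 95915887062372; 95915887062372 < 95367431640625? NO
  n = 340: C(340, 7) = 97932136940560; 97932136940560 < 95367431640625? NO
The largest n with C(n, 7) < 95367431640625 is n = 338 (where E[X] = 93935323022736/95367431640625 ≈ 0.98498). Hence R_5(7) > 338, i.e. R_5(7) ≥ 339.

Largest n = 338; hence R_5(7) > 338.


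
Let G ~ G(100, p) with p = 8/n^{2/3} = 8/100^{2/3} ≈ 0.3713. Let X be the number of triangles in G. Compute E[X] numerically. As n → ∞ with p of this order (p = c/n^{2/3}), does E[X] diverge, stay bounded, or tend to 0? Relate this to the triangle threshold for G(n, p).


Number of potential triangles: C(100, 3) = 161700.
Each occurs with probability p³ ≈ (0.3713)³ ≈ 5.120000e-02.
By linearity: E[X] = C(100, 3)·p³ ≈ 161700 · 5.120000e-02 ≈ 8279.0400.
Since α = 2/3 < 1, p = c/n^{2/3} ≫ 1/n is above the triangle threshold p ~ 1/n. Asymptotically E[X] ~ (c³/6)·n^{3(1−α)} = (8³/6)·n^{1} → ∞; triangles are abundant w.h.p.

E[X] ≈ 8279.0400; in regime p = Θ(1/n^{2/3}) E[X] diverges (above the triangle threshold p ~ 1/n).


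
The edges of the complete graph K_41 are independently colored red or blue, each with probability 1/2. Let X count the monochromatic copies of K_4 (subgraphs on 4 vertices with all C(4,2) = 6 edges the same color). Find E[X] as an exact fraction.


Let X = Σ_S X_S over the C(41, 4) = 101270 subsets S of size 4, where X_S = 1 if the K_4 on S is monochromatic.
For a fixed S, the K_4 on S has C(4, 2) = 6 edges. P[all 6 edges red] = (1/2)^6, and likewise for blue, so P[monochromatic] = 2·(1/2)^6 = 2^{1 − 6} = 1/32.
By linearity of expectation: E[X] = C(41, 4) · 2^{1 − 6} = 101270 · 1/32 = 50635/16.
Numerically: E[X] ≈ 3164.68750.

E[X] = C(41,4)·2^(1−C(4,2)) = 50635/16 ≈ 3164.68750.


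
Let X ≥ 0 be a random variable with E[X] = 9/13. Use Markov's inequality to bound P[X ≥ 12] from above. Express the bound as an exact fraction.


μ = E[X] = 9/13, a = 12.
Markov: P[X ≥ 12] ≤ μ/a = (9/13)/12 = 3/52.
Numerically: ≈ 0.058.
(Since a = 12 > μ = 0.692, the bound 3/52 is < 1 and informative.)

P[X ≥ 12] ≤ 3/52 ≈ 0.058.


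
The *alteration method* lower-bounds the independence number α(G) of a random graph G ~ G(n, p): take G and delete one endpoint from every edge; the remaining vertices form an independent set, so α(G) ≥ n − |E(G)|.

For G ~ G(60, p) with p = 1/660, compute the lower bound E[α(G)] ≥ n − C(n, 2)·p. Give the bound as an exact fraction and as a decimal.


E[|E(G)|] = C(60, 2)·p = 1770 · (1/660) = 59/22.
E[α(G)] ≥ n − E[|E(G)|] = 60 − 59/22 = 1261/22.
Numerically: ≈ 57.31818.
(This is only a lower bound; the true E[α(G)] may be larger.)

E[α(G)] ≥ 1261/22 ≈ 57.31818.


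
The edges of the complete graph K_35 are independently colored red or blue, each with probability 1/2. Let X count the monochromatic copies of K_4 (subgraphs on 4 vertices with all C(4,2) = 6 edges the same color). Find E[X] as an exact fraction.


Let X = Σ_S X_S over the C(35, 4) = 52360 subsets S of size 4, where X_S = 1 if the K_4 on S is monochromatic.
For a fixed S, the K_4 on S has C(4, 2) = 6 edges. P[all 6 edges red] = (1/2)^6, and likewise for blue, so P[monochromatic] = 2·(1/2)^6 = 2^{1 − 6} = 1/32.
By linearity of expectation: E[X] = C(35, 4) · 2^{1 − 6} = 52360 · 1/32 = 6545/4.
Numerically: E[X] ≈ 1636.250.

E[X] = C(35,4)·2^(1−C(4,2)) = 6545/4 ≈ 1636.250.


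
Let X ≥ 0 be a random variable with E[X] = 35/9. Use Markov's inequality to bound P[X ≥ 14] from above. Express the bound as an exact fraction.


μ = E[X] = 35/9, a = 14.
Markov: P[X ≥ 14] ≤ μ/a = (35/9)/14 = 5/18.
Numerically: ≈ 0.278.
(Since a = 14 > μ = 3.889, the bound 5/18 is < 1 and informative.)

P[X ≥ 14] ≤ 5/18 ≈ 0.278.


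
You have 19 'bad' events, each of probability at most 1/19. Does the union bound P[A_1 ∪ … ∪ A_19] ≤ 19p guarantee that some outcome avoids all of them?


Union bound: P[∪_{i=1}^{19} A_i] ≤ Σ_i P[A_i] ≤ 19·p = 19·(1/19) = 1.
Numerically: 1 ≈ 1.0000000.
Is 1 < 1? NO.
Since the bound 1 is ≥ 1, the union bound is uninformative here; it does NOT by itself certify existence.

19·p = 1 ≈ 1.0000000; existence NOT certified by the union bound.


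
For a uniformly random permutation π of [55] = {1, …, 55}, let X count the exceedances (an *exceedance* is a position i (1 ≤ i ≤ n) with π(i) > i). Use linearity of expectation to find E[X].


Write X = Σ_{i=1}^{55} X_i, where X_i = 1_{π(i) > i}.
For each fixed i, π(i) is uniform over {1, …, 55} (marginal of a uniform permutation), so P[π(i) > i] = (n − i)/n. Summing: Σ_{i=1}^{55} (n − i)/n = (0 + 1 + … + 54)/55 = 55(55 − 1)/(2·55) = (55 − 1)/2.
Hence E[X] = Σ_{i=1}^{55} (55 − i)/55 = 27 ≈ 27.000.

E[X] = 27 = 27.000.


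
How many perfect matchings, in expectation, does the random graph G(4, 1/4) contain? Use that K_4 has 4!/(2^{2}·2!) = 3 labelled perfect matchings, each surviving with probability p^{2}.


K_4 has 4!/(2^{2}·2!) = 3 labelled perfect matchings.
For each such perfect matching H, let X_H = 1 if all 2 edges of H are present in G. Then P[X_H = 1] = p^{2} = (1/4)^{2} = 1/16.
By linearity of expectation: E[X] = Σ_H E[X_H] = 3 · p^{2} = 3 · 1/16 = 3/16.
Numerically: E[X] ≈ 0.1875.

E[X] = 3 · (1/4)^{2} = 3/16 ≈ 0.1875.


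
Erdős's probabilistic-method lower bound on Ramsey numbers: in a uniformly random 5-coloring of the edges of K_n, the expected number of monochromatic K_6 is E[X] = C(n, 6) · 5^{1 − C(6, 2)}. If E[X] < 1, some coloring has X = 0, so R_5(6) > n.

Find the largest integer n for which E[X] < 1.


We need C(n, 6) · 5^{1 − 15} < 1, i.e. C(n, 6) < 5^{15 − 1} = 6103515625.
Check values of n near the boundary:
  n = 124: C(124, 6) = 4465475476; 4465475476 < 6103515625? YES
  n = 125: C(125, 6) = 4690625500; 4690625500 < 6103515625? YES
  n = 126: C(126, 6) = 4925156775; 4925156775 < 6103515625? YES
  n = 127: C(127, 6) = 5169379425; 5169379425 < 6103515625? YES
  n = 128: C(128, 6) = 5423611200; 5423611200 < 6103515625? YES
  n = 129: C(129, 6) = 5688177600; 5688177600 < 6103515625? YES
  n = 130: C(130, 6) = 5963412000; 5963412000 < 6103515625? YES
  n = 131: C(131, 6) = 6249655776; 6249655776 < 6103515625? NO
The largest n with C(n, 6) < 6103515625 is n = 130 (where E[X] = 47707296/48828125 ≈ 0.9770). Hence R_5(6) > 130, i.e. R_5(6) ≥ 131.

Largest n = 130; hence R_5(6) > 130.


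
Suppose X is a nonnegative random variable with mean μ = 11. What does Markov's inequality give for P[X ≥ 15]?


μ = E[X] = 11, a = 15.
Markov: P[X ≥ 15] ≤ μ/a = (11)/15 = 11/15.
Numerically: ≈ 0.733333.
(Since a = 15 > μ = 11.000000, the bound 11/15 is < 1 and informative.)

P[X ≥ 15] ≤ 11/15 ≈ 0.733333.


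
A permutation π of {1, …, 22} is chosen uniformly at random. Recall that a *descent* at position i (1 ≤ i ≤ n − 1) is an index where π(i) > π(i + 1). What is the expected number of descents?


Write X = Σ X_I over i = 1, …, 21, with X_I the indicator of one descent.
There are 21 indicators.
For each fixed i, the pair (π(i), π(i+1)) is a uniformly random ordered pair of distinct values from {1, …, 22}; by symmetry P[π(i) > π(i+1)] = 1/2.
By linearity: E[X] = 21 · (1/2) = (22 − 1) · (1/2) = 21/2 ≈ 10.500000.

E[X] = 21/2 = 10.500000.


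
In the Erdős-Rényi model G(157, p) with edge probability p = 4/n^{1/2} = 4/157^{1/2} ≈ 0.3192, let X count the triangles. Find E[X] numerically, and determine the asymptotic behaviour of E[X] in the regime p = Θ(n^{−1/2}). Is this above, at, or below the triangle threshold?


Number of potential triangles: C(157, 3) = 632710.
Each occurs with probability p³ ≈ (0.3192)³ ≈ 3.253348e-02.
By linearity: E[X] = C(157, 3)·p³ ≈ 632710 · 3.253348e-02 ≈ 20584.2569.
Since α = 1/2 < 1, p = c/n^{1/2} ≫ 1/n is above the triangle threshold p ~ 1/n. Asymptotically E[X] ~ (c³/6)·n^{3(1−α)} = (4³/6)·n^{1.5} → ∞; triangles are abundant w.h.p.

E[X] ≈ 20584.2569; in regime p = Θ(1/n^{1/2}) E[X] diverges (above the triangle threshold p ~ 1/n).


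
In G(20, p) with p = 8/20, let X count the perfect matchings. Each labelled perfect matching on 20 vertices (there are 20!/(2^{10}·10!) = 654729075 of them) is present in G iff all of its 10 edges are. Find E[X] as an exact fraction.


K_20 has 20!/(2^{10}·10!) = 654729075 labelled perfect matchings.
For each such perfect matching H, let X_H = 1 if all 10 edges of H are present in G. Then P[X_H = 1] = p^{10} = (2/5)^{10} = 1024/9765625.
By linearity of expectation: E[X] = Σ_H E[X_H] = 654729075 · p^{10} = 654729075 · 1024/9765625 = 26817702912/390625.
Numerically: E[X] ≈ 68653.3.

E[X] = 654729075 · (2/5)^{10} = 26817702912/390625 ≈ 68653.3.


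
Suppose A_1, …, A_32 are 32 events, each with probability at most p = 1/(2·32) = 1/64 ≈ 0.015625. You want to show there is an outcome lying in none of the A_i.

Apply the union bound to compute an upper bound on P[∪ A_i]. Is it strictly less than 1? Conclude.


Union bound: P[∪_{i=1}^{32} A_i] ≤ Σ_i P[A_i] ≤ 32·p = 32·(1/64) = 1/2.
Numerically: 1/2 ≈ 0.500000.
Is 1/2 < 1? YES.
Since P[∪ A_i] ≤ 1/2 < 1, the complement has P[∩ A_i^c] ≥ 1 − 1/2 = 1/2 > 0, so some outcome avoids every A_i.

32·p = 1/2 ≈ 0.500000; existence CERTIFIED by the union bound.


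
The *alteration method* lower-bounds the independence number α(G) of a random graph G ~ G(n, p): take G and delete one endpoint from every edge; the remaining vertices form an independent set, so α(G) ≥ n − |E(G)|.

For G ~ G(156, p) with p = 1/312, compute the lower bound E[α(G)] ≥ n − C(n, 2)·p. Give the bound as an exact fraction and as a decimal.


E[|E(G)|] = C(156, 2)·p = 12090 · (1/312) = 155/4.
E[α(G)] ≥ n − E[|E(G)|] = 156 − 155/4 = 469/4.
Numerically: ≈ 117.25000.
(This is only a lower bound; the true E[α(G)] may be larger.)

E[α(G)] ≥ 469/4 ≈ 117.25000.


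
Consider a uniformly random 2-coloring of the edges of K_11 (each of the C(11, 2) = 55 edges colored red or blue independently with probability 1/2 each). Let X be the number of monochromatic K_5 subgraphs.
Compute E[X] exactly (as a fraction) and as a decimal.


Let X = Σ_S X_S over the C(11, 5) = 462 subsets S of size 5, where X_S = 1 if the K_5 on S is monochromatic.
For a fixed S, the K_5 on S has C(5, 2) = 10 edges. P[all 10 edges red] = (1/2)^10, and likewise for blue, so P[monochromatic] = 2·(1/2)^10 = 2^{1 − 10} = 1/512.
By linearity: E[X] = C(11, 5) · 2^{1 − 10} = 462 · 1/512 = 231/256.
Numerically: E[X] ≈ 0.90234.

E[X] = C(11,5)·2^(1−C(5,2)) = 231/256 ≈ 0.90234.


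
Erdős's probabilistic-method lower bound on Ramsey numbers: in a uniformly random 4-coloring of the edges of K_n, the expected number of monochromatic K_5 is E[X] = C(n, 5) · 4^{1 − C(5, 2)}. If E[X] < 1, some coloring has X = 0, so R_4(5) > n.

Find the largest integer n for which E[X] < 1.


We need C(n, 5) · 4^{1 − 10} < 1, i.e. C(n, 5) < 4^{10 − 1} = 262144.
Check values of n near the boundary:
  n = 31: C(31, 5) = 169911; 169911 < 262144? YES
  n = 32: C(32, 5) = 201376; 201376 < 262144? YES
  n = 33: C(33, 5) = 237336; 237336 < 262144? YES
  n = 34: C(34, 5) = 278256; 278256 < 262144? NO
  n = 35: C(35, 5) = 324632; 324632 < 262144? NO
The largest n with C(n, 5) < 262144 is n = 33 (where E[X] = 29667/32768 ≈ 0.90536). Hence R_4(5) > 33, i.e. R_4(5) ≥ 34.

Largest n = 33; hence R_4(5) > 33.


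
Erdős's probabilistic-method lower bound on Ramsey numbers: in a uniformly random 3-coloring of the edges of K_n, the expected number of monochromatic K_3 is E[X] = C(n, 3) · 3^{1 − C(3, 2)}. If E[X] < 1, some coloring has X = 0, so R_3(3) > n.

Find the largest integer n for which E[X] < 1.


We need C(n, 3) · 3^{1 − 3} < 1, i.e. C(n, 3) < 3^{3 − 1} = 9.
Check values of n near the boundary:
  n = 3: C(3, 3) = 1; 1 < 9? YES
  n = 4: C(4, 3) = 4; 4 < 9? YES
  n = 5: C(5, 3) = 10; 10 < 9? NO
  n = 6: C(6, 3) = 20; 20 < 9? NO
The largest n with C(n, 3) < 9 is n = 4 (where E[X] = 4/9 ≈ 0.44444). Hence R_3(3) > 4, i.e. R_3(3) ≥ 5.

Largest n = 4; hence R_3(3) > 4.


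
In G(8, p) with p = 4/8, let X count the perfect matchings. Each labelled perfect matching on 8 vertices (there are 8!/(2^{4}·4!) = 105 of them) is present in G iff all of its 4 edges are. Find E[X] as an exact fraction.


K_8 has 8!/(2^{4}·4!) = 105 labelled perfect matchings.
For each such perfect matching H, let X_H = 1 if all 4 edges of H are present in G. Then P[X_H = 1] = p^{4} = (1/2)^{4} = 1/16.
By linearity of expectation: E[X] = Σ_H E[X_H] = 105 · p^{4} = 105 · 1/16 = 105/16.
Numerically: E[X] ≈ 6.5625.

E[X] = 105 · (1/2)^{4} = 105/16 ≈ 6.5625.


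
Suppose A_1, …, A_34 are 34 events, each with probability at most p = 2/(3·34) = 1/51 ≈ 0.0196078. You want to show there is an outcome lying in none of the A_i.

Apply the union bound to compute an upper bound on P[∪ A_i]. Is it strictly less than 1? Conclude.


Union bound: P[∪_{i=1}^{34} A_i] ≤ Σ_i P[A_i] ≤ 34·p = 34·(1/51) = 2/3.
Numerically: 2/3 ≈ 0.6666667.
Is 2/3 < 1? YES.
Since P[∪ A_i] ≤ 2/3 < 1, the complement has P[∩ A_i^c] ≥ 1 − 2/3 = 1/3 > 0, so some outcome avoids every A_i.

34·p = 2/3 ≈ 0.6666667; existence CERTIFIED by the union bound.


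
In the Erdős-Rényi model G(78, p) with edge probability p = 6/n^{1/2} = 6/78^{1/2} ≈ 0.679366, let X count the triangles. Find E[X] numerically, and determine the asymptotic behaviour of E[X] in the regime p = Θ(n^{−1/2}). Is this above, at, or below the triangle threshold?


Number of potential triangles: C(78, 3) = 76076.
Each occurs with probability p³ ≈ (0.679366)³ ≈ 3.13553640e-01.
By linearity: E[X] = C(78, 3)·p³ ≈ 76076 · 3.13553640e-01 ≈ 23853.906734.
Since α = 1/2 < 1, p = c/n^{1/2} ≫ 1/n is above the triangle threshold p ~ 1/n. Asymptotically E[X] ~ (c³/6)·n^{3(1−α)} = (6³/6)·n^{1.5} → ∞; triangles are abundant w.h.p.

E[X] ≈ 23853.906734; in regime p = Θ(1/n^{1/2}) E[X] diverges (above the triangle threshold p ~ 1/n).


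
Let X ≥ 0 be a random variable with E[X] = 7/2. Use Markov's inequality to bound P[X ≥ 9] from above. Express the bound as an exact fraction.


μ = E[X] = 7/2, a = 9.
Markov: P[X ≥ 9] ≤ μ/a = (7/2)/9 = 7/18.
Numerically: ≈ 0.3889.
(Since a = 9 > μ = 3.5000, the bound 7/18 is < 1 and informative.)

P[X ≥ 9] ≤ 7/18 ≈ 0.3889.


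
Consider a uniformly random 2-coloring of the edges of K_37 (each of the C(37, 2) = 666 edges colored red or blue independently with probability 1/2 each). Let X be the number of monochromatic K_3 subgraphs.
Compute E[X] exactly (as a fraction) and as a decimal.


Let X = Σ_S X_S over the C(37, 3) = 7770 subsets S of size 3, where X_S = 1 if the K_3 on S is monochromatic.
For a fixed S, the K_3 on S has C(3, 2) = 3 edges. P[all 3 edges red] = (1/2)^3, and likewise for blue, so P[monochromatic] = 2·(1/2)^3 = 2^{1 − 3} = 1/4.
Summing: E[X] = C(37, 3) · 2^{1 − 3} = 7770 · 1/4 = 3885/2.
Numerically: E[X] ≈ 1942.5000.

E[X] = C(37,3)·2^(1−C(3,2)) = 3885/2 ≈ 1942.5000.
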